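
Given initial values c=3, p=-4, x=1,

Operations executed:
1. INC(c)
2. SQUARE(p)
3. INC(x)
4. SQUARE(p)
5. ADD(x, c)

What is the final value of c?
c = 4

Tracing execution:
Step 1: INC(c) → c = 4
Step 2: SQUARE(p) → c = 4
Step 3: INC(x) → c = 4
Step 4: SQUARE(p) → c = 4
Step 5: ADD(x, c) → c = 4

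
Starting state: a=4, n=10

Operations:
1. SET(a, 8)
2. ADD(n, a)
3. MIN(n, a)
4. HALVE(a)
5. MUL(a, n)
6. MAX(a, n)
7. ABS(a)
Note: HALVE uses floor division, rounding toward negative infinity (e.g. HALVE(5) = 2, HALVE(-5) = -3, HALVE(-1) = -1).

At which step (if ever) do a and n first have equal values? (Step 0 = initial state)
Step 3

a and n first become equal after step 3.

Comparing values at each step:
Initial: a=4, n=10
After step 1: a=8, n=10
After step 2: a=8, n=18
After step 3: a=8, n=8 ← equal!
After step 4: a=4, n=8
After step 5: a=32, n=8
After step 6: a=32, n=8
After step 7: a=32, n=8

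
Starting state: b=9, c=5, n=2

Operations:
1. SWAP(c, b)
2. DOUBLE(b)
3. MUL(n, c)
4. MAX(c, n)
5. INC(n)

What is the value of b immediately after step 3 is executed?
b = 10

Tracing b through execution:
Initial: b = 9
After step 1 (SWAP(c, b)): b = 5
After step 2 (DOUBLE(b)): b = 10
After step 3 (MUL(n, c)): b = 10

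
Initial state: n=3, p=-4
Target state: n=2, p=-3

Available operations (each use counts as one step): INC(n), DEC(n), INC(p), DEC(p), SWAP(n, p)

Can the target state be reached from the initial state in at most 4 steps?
Yes

Path (2 steps): DEC(n) → INC(p)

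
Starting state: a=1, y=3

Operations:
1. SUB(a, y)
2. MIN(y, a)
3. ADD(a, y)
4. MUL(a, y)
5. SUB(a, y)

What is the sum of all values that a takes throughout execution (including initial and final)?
11

Values of a at each step:
Initial: a = 1
After step 1: a = -2
After step 2: a = -2
After step 3: a = -4
After step 4: a = 8
After step 5: a = 10
Sum = 1 + -2 + -2 + -4 + 8 + 10 = 11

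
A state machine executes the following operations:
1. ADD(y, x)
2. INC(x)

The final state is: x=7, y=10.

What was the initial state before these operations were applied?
x=6, y=4

Working backwards:
Final state: x=7, y=10
Before step 2 (INC(x)): x=6, y=10
Before step 1 (ADD(y, x)): x=6, y=4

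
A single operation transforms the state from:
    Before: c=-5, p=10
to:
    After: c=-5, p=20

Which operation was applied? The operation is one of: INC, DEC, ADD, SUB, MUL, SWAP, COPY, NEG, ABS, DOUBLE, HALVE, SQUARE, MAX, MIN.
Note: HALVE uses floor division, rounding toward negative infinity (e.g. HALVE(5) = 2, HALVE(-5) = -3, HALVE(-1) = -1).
DOUBLE(p)

Analyzing the change:
Before: c=-5, p=10
After: c=-5, p=20
Variable p changed from 10 to 20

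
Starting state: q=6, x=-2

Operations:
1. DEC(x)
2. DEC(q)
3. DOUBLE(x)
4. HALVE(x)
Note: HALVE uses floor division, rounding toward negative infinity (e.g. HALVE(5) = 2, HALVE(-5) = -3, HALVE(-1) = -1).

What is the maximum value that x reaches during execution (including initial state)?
-2

Values of x at each step:
Initial: x = -2 ← maximum
After step 1: x = -3
After step 2: x = -3
After step 3: x = -6
After step 4: x = -3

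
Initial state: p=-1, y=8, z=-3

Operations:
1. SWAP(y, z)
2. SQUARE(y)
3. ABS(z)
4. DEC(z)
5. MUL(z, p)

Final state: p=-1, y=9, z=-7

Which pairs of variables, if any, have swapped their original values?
None

Comparing initial and final values:
y: 8 → 9
z: -3 → -7
p: -1 → -1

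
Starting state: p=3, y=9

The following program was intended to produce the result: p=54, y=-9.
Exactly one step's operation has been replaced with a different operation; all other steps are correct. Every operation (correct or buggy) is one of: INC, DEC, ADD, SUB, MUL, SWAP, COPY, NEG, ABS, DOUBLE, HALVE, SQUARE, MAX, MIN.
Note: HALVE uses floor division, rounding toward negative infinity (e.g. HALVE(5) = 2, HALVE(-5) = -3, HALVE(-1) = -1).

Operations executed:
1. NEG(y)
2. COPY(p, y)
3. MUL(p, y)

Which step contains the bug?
Step 2

Trace with buggy code:
Initial: p=3, y=9
After step 1: p=3, y=-9
After step 2: p=-9, y=-9
After step 3: p=81, y=-9
Actual final p=81, y=-9 ≠ expected p=54, y=-9.
Step 2 is the only position where a single-operation replacement can produce the expected result.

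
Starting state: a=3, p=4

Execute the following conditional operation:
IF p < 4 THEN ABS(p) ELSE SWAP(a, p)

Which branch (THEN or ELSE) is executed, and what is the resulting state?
Branch: ELSE, Final state: a=4, p=3

Evaluating condition: p < 4
p = 4
Condition is False, so ELSE branch executes
After SWAP(a, p): a=4, p=3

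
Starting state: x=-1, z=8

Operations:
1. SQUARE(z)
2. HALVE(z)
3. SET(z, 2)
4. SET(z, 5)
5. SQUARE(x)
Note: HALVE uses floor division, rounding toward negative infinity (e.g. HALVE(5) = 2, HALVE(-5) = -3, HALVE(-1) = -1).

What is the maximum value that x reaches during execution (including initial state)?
1

Values of x at each step:
Initial: x = -1
After step 1: x = -1
After step 2: x = -1
After step 3: x = -1
After step 4: x = -1
After step 5: x = 1 ← maximum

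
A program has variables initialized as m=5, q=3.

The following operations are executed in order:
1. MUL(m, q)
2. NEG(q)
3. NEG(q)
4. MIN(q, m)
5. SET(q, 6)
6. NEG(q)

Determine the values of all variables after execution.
{m: 15, q: -6}

Step-by-step execution:
Initial: m=5, q=3
After step 1 (MUL(m, q)): m=15, q=3
After step 2 (NEG(q)): m=15, q=-3
After step 3 (NEG(q)): m=15, q=3
After step 4 (MIN(q, m)): m=15, q=3
After step 5 (SET(q, 6)): m=15, q=6
After step 6 (NEG(q)): m=15, q=-6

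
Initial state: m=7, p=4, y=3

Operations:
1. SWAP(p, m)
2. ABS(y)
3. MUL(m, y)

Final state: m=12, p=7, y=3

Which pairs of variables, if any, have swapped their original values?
None

Comparing initial and final values:
m: 7 → 12
p: 4 → 7
y: 3 → 3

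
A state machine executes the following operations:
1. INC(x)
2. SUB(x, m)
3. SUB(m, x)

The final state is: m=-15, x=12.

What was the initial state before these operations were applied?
m=-3, x=8

Working backwards:
Final state: m=-15, x=12
Before step 3 (SUB(m, x)): m=-3, x=12
Before step 2 (SUB(x, m)): m=-3, x=9
Before step 1 (INC(x)): m=-3, x=8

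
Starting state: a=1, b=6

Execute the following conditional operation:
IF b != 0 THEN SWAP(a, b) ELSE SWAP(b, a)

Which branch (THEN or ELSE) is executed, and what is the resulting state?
Branch: THEN, Final state: a=6, b=1

Evaluating condition: b != 0
b = 6
Condition is True, so THEN branch executes
After SWAP(a, b): a=6, b=1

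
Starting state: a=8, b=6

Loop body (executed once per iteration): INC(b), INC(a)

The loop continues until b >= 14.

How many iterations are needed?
8

Tracing iterations:
Initial: a=8, b=6
After iteration 1: a=9, b=7
After iteration 2: a=10, b=8
After iteration 3: a=11, b=9
After iteration 4: a=12, b=10
After iteration 5: a=13, b=11
After iteration 6: a=14, b=12
After iteration 7: a=15, b=13
After iteration 8: a=16, b=14
b >= 14 now holds, so the loop exits after 8 iterations.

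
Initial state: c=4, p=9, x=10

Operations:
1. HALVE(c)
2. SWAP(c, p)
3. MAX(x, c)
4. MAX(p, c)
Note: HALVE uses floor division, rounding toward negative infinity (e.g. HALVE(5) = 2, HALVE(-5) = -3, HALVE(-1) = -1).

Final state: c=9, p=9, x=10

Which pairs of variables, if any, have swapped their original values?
None

Comparing initial and final values:
p: 9 → 9
c: 4 → 9
x: 10 → 10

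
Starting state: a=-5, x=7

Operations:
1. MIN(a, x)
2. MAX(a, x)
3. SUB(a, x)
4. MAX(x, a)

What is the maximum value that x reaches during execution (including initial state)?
7

Values of x at each step:
Initial: x = 7 ← maximum
After step 1: x = 7
After step 2: x = 7
After step 3: x = 7
After step 4: x = 7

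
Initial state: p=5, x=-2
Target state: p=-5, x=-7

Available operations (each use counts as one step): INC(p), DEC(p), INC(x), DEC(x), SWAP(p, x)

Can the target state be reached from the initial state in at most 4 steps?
No

The target state cannot be reached within 4 steps.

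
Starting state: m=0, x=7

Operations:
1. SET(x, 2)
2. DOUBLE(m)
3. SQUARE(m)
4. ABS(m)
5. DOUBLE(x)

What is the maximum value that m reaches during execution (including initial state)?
0

Values of m at each step:
Initial: m = 0 ← maximum
After step 1: m = 0
After step 2: m = 0
After step 3: m = 0
After step 4: m = 0
After step 5: m = 0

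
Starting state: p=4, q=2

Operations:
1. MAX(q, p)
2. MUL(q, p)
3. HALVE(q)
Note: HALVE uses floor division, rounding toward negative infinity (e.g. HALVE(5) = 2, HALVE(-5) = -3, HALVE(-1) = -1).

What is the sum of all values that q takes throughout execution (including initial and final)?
30

Values of q at each step:
Initial: q = 2
After step 1: q = 4
After step 2: q = 16
After step 3: q = 8
Sum = 2 + 4 + 16 + 8 = 30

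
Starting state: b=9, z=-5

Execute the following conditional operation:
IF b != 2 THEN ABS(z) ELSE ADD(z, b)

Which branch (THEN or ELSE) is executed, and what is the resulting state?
Branch: THEN, Final state: b=9, z=5

Evaluating condition: b != 2
b = 9
Condition is True, so THEN branch executes
After ABS(z): b=9, z=5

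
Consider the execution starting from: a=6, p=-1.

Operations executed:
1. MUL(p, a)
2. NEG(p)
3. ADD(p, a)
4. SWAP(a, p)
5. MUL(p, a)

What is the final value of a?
a = 12

Tracing execution:
Step 1: MUL(p, a) → a = 6
Step 2: NEG(p) → a = 6
Step 3: ADD(p, a) → a = 6
Step 4: SWAP(a, p) → a = 12
Step 5: MUL(p, a) → a = 12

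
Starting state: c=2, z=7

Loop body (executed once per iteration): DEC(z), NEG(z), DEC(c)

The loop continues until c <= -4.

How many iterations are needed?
6

Tracing iterations:
Initial: c=2, z=7
After iteration 1: c=1, z=-6
After iteration 2: c=0, z=7
After iteration 3: c=-1, z=-6
After iteration 4: c=-2, z=7
After iteration 5: c=-3, z=-6
After iteration 6: c=-4, z=7
c <= -4 now holds, so the loop exits after 6 iterations.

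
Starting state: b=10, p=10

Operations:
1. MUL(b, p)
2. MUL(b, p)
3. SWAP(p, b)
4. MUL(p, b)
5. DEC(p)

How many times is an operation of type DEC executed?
1

Counting DEC operations:
Step 5: DEC(p) ← DEC
Total: 1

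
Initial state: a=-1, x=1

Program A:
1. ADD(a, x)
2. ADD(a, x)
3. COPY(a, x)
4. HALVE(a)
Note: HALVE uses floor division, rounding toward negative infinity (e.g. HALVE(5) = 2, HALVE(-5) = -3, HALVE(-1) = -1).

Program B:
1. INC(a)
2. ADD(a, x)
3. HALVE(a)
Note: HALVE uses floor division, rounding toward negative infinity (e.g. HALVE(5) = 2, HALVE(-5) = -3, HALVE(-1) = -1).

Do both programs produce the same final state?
Yes

Program A final state: a=0, x=1
Program B final state: a=0, x=1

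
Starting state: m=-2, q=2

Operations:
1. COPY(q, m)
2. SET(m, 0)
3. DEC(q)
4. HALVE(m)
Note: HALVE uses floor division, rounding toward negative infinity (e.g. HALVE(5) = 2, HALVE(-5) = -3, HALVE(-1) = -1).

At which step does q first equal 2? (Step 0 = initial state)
Step 0

Tracing q:
Initial: q = 2 ← first occurrence
After step 1: q = -2
After step 2: q = -2
After step 3: q = -3
After step 4: q = -3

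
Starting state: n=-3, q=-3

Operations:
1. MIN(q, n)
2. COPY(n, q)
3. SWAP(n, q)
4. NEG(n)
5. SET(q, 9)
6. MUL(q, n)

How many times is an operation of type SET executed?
1

Counting SET operations:
Step 5: SET(q, 9) ← SET
Total: 1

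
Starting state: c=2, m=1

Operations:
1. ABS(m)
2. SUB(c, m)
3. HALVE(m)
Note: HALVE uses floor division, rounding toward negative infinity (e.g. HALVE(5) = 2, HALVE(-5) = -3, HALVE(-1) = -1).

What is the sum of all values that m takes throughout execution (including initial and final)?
3

Values of m at each step:
Initial: m = 1
After step 1: m = 1
After step 2: m = 1
After step 3: m = 0
Sum = 1 + 1 + 1 + 0 = 3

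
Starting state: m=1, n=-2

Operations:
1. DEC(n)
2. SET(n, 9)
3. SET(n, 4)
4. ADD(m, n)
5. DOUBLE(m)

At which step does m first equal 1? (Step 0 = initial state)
Step 0

Tracing m:
Initial: m = 1 ← first occurrence
After step 1: m = 1
After step 2: m = 1
After step 3: m = 1
After step 4: m = 5
After step 5: m = 10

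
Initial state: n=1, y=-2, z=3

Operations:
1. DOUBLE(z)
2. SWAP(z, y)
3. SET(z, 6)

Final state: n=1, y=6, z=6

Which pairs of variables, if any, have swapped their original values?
None

Comparing initial and final values:
z: 3 → 6
y: -2 → 6
n: 1 → 1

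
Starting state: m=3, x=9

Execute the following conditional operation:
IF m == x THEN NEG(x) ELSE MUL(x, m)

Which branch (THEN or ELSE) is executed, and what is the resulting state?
Branch: ELSE, Final state: m=3, x=27

Evaluating condition: m == x
m = 3, x = 9
Condition is False, so ELSE branch executes
After MUL(x, m): m=3, x=27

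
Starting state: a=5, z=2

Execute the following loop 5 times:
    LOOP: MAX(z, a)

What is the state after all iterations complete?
a=5, z=5

Iteration trace:
Start: a=5, z=2
After iteration 1: a=5, z=5
After iteration 2: a=5, z=5
After iteration 3: a=5, z=5
After iteration 4: a=5, z=5
After iteration 5: a=5, z=5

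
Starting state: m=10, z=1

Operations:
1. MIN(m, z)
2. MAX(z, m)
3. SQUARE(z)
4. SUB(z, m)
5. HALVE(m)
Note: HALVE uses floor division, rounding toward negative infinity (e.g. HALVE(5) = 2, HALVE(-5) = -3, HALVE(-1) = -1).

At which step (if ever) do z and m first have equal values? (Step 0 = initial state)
Step 1

z and m first become equal after step 1.

Comparing values at each step:
Initial: z=1, m=10
After step 1: z=1, m=1 ← equal!
After step 2: z=1, m=1 ← equal!
After step 3: z=1, m=1 ← equal!
After step 4: z=0, m=1
After step 5: z=0, m=0 ← equal!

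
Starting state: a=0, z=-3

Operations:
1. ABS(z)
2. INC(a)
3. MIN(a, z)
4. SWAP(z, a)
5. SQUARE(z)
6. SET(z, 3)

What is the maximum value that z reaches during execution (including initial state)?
3

Values of z at each step:
Initial: z = -3
After step 1: z = 3 ← maximum
After step 2: z = 3
After step 3: z = 3
After step 4: z = 1
After step 5: z = 1
After step 6: z = 3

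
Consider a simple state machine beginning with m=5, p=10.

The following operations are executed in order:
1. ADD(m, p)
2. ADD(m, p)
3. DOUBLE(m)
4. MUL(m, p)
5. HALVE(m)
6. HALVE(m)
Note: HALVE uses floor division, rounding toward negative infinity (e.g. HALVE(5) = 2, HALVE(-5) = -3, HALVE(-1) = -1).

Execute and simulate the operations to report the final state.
{m: 125, p: 10}

Step-by-step execution:
Initial: m=5, p=10
After step 1 (ADD(m, p)): m=15, p=10
After step 2 (ADD(m, p)): m=25, p=10
After step 3 (DOUBLE(m)): m=50, p=10
After step 4 (MUL(m, p)): m=500, p=10
After step 5 (HALVE(m)): m=250, p=10
After step 6 (HALVE(m)): m=125, p=10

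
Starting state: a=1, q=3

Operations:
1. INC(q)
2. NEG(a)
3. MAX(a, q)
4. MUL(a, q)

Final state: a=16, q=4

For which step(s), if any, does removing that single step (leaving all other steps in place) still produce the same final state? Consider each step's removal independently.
Step(s) 2

Testing removal of each single step:
Without step 1: final = a=9, q=3 (different)
Without step 2: final = a=16, q=4 (same)
Without step 3: final = a=-4, q=4 (different)
Without step 4: final = a=4, q=4 (different)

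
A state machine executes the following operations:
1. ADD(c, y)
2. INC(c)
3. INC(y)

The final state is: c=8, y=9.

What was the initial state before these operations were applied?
c=-1, y=8

Working backwards:
Final state: c=8, y=9
Before step 3 (INC(y)): c=8, y=8
Before step 2 (INC(c)): c=7, y=8
Before step 1 (ADD(c, y)): c=-1, y=8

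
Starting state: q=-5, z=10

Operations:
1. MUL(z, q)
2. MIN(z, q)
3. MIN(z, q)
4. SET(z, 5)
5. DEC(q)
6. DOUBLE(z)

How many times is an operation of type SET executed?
1

Counting SET operations:
Step 4: SET(z, 5) ← SET
Total: 1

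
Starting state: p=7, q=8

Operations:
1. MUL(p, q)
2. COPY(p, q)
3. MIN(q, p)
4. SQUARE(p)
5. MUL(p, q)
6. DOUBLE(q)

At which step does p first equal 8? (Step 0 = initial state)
Step 2

Tracing p:
Initial: p = 7
After step 1: p = 56
After step 2: p = 8 ← first occurrence
After step 3: p = 8
After step 4: p = 64
After step 5: p = 512
After step 6: p = 512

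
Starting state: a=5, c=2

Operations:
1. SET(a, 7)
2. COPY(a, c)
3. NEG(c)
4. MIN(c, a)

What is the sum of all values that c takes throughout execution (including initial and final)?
2

Values of c at each step:
Initial: c = 2
After step 1: c = 2
After step 2: c = 2
After step 3: c = -2
After step 4: c = -2
Sum = 2 + 2 + 2 + -2 + -2 = 2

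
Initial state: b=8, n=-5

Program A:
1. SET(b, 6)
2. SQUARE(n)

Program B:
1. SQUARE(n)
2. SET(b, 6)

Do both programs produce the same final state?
Yes

Program A final state: b=6, n=25
Program B final state: b=6, n=25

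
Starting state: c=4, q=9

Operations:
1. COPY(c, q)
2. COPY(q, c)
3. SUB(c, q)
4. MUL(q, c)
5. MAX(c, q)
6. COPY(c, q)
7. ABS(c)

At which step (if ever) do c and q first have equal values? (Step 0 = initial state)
Step 1

c and q first become equal after step 1.

Comparing values at each step:
Initial: c=4, q=9
After step 1: c=9, q=9 ← equal!
After step 2: c=9, q=9 ← equal!
After step 3: c=0, q=9
After step 4: c=0, q=0 ← equal!
After step 5: c=0, q=0 ← equal!
After step 6: c=0, q=0 ← equal!
After step 7: c=0, q=0 ← equal!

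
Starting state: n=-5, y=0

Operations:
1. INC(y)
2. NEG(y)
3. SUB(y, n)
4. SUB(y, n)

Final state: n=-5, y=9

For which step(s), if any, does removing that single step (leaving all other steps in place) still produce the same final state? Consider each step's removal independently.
None - removing any single step changes the final result

Testing removal of each single step:
Without step 1: final = n=-5, y=10 (different)
Without step 2: final = n=-5, y=11 (different)
Without step 3: final = n=-5, y=4 (different)
Without step 4: final = n=-5, y=4 (different)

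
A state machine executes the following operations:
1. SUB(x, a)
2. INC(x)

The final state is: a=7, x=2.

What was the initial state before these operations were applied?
a=7, x=8

Working backwards:
Final state: a=7, x=2
Before step 2 (INC(x)): a=7, x=1
Before step 1 (SUB(x, a)): a=7, x=8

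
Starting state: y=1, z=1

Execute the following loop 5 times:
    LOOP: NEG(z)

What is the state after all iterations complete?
y=1, z=-1

Iteration trace:
Start: y=1, z=1
After iteration 1: y=1, z=-1
After iteration 2: y=1, z=1
After iteration 3: y=1, z=-1
After iteration 4: y=1, z=1
After iteration 5: y=1, z=-1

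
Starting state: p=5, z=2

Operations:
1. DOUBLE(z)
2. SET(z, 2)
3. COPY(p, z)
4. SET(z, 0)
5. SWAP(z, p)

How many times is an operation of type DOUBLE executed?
1

Counting DOUBLE operations:
Step 1: DOUBLE(z) ← DOUBLE
Total: 1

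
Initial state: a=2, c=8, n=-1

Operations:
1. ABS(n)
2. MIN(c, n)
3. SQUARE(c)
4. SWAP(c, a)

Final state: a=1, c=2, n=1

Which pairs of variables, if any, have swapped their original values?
None

Comparing initial and final values:
n: -1 → 1
a: 2 → 1
c: 8 → 2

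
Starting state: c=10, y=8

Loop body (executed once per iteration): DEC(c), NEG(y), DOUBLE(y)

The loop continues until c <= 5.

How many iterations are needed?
5

Tracing iterations:
Initial: c=10, y=8
After iteration 1: c=9, y=-16
After iteration 2: c=8, y=32
After iteration 3: c=7, y=-64
After iteration 4: c=6, y=128
After iteration 5: c=5, y=-256
c <= 5 now holds, so the loop exits after 5 iterations.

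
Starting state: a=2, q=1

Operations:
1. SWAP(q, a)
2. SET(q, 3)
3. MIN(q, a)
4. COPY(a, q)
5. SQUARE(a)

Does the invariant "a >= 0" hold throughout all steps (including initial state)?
Yes

The invariant holds at every step.

State at each step:
Initial: a=2, q=1
After step 1: a=1, q=2
After step 2: a=1, q=3
After step 3: a=1, q=1
After step 4: a=1, q=1
After step 5: a=1, q=1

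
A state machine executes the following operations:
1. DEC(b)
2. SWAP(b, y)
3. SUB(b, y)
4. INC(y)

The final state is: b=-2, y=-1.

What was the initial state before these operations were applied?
b=-1, y=-4

Working backwards:
Final state: b=-2, y=-1
Before step 4 (INC(y)): b=-2, y=-2
Before step 3 (SUB(b, y)): b=-4, y=-2
Before step 2 (SWAP(b, y)): b=-2, y=-4
Before step 1 (DEC(b)): b=-1, y=-4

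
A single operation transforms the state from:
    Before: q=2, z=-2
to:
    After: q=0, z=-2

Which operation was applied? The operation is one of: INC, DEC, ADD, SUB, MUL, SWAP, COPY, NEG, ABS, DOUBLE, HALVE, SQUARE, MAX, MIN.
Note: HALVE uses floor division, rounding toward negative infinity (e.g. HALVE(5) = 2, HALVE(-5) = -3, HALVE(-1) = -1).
ADD(q, z)

Analyzing the change:
Before: q=2, z=-2
After: q=0, z=-2
Variable q changed from 2 to 0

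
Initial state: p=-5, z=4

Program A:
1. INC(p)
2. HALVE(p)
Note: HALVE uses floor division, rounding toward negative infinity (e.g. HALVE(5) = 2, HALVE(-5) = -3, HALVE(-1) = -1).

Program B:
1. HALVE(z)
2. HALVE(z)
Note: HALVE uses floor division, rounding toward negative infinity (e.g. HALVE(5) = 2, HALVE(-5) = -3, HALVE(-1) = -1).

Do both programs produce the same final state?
No

Program A final state: p=-2, z=4
Program B final state: p=-5, z=1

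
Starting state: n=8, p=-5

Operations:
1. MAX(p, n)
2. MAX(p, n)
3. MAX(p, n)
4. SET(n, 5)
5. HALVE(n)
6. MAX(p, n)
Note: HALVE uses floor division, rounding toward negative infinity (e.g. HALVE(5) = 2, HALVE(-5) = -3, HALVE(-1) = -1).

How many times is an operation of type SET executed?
1

Counting SET operations:
Step 4: SET(n, 5) ← SET
Total: 1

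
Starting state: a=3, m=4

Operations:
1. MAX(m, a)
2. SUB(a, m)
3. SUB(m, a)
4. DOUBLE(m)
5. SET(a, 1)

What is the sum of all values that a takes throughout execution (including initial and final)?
4

Values of a at each step:
Initial: a = 3
After step 1: a = 3
After step 2: a = -1
After step 3: a = -1
After step 4: a = -1
After step 5: a = 1
Sum = 3 + 3 + -1 + -1 + -1 + 1 = 4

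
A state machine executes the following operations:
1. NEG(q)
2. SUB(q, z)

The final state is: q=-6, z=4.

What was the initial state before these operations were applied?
q=2, z=4

Working backwards:
Final state: q=-6, z=4
Before step 2 (SUB(q, z)): q=-2, z=4
Before step 1 (NEG(q)): q=2, z=4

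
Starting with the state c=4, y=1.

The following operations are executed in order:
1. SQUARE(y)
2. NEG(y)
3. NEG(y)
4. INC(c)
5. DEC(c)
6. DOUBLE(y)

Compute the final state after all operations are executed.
{c: 4, y: 2}

Step-by-step execution:
Initial: c=4, y=1
After step 1 (SQUARE(y)): c=4, y=1
After step 2 (NEG(y)): c=4, y=-1
After step 3 (NEG(y)): c=4, y=1
After step 4 (INC(c)): c=5, y=1
After step 5 (DEC(c)): c=4, y=1
After step 6 (DOUBLE(y)): c=4, y=2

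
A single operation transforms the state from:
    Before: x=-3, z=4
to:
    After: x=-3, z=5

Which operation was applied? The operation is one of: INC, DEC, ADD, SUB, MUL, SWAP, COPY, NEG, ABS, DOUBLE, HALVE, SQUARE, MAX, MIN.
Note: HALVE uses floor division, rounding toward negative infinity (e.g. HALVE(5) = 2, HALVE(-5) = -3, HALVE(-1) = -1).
INC(z)

Analyzing the change:
Before: x=-3, z=4
After: x=-3, z=5
Variable z changed from 4 to 5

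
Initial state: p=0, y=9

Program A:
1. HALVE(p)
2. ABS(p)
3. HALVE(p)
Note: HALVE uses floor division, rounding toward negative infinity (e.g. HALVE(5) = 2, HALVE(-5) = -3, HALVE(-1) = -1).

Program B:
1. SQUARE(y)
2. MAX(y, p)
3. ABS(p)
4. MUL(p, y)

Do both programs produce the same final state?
No

Program A final state: p=0, y=9
Program B final state: p=0, y=81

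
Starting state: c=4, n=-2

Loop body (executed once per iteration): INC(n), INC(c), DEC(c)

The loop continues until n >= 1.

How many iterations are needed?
3

Tracing iterations:
Initial: c=4, n=-2
After iteration 1: c=4, n=-1
After iteration 2: c=4, n=0
After iteration 3: c=4, n=1
n >= 1 now holds, so the loop exits after 3 iterations.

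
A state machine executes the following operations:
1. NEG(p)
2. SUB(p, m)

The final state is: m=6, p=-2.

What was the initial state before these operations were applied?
m=6, p=-4

Working backwards:
Final state: m=6, p=-2
Before step 2 (SUB(p, m)): m=6, p=4
Before step 1 (NEG(p)): m=6, p=-4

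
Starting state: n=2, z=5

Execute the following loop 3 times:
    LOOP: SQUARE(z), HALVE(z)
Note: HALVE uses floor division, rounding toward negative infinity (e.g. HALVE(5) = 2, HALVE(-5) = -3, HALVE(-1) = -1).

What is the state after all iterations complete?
n=2, z=2592

Iteration trace:
Start: n=2, z=5
After iteration 1: n=2, z=12
After iteration 2: n=2, z=72
After iteration 3: n=2, z=2592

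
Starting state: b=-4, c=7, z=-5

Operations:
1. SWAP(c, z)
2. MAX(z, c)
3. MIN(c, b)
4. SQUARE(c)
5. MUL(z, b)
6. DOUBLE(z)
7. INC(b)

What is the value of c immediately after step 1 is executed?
c = -5

Tracing c through execution:
Initial: c = 7
After step 1 (SWAP(c, z)): c = -5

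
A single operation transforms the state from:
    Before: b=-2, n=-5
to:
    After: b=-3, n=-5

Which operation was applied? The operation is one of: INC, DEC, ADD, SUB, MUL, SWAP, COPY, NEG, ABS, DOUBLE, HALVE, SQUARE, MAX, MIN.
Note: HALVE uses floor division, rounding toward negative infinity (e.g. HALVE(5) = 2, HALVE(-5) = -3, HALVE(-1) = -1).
DEC(b)

Analyzing the change:
Before: b=-2, n=-5
After: b=-3, n=-5
Variable b changed from -2 to -3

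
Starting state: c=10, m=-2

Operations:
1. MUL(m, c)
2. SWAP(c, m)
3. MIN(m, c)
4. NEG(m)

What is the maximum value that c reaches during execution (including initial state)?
10

Values of c at each step:
Initial: c = 10 ← maximum
After step 1: c = 10
After step 2: c = -20
After step 3: c = -20
After step 4: c = -20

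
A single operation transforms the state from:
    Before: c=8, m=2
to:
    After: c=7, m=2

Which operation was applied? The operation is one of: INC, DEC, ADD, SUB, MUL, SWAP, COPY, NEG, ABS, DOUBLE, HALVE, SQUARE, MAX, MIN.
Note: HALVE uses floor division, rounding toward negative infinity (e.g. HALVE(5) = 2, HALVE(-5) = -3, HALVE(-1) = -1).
DEC(c)

Analyzing the change:
Before: c=8, m=2
After: c=7, m=2
Variable c changed from 8 to 7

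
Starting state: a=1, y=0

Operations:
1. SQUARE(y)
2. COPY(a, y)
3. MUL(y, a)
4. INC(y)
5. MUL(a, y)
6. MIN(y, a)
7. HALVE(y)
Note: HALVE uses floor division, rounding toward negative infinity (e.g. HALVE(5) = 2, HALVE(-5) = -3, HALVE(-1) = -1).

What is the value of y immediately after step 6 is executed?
y = 0

Tracing y through execution:
Initial: y = 0
After step 1 (SQUARE(y)): y = 0
After step 2 (COPY(a, y)): y = 0
After step 3 (MUL(y, a)): y = 0
After step 4 (INC(y)): y = 1
After step 5 (MUL(a, y)): y = 1
After step 6 (MIN(y, a)): y = 0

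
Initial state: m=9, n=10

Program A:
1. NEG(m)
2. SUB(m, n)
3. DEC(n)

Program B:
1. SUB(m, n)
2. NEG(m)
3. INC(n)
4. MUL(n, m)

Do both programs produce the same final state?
No

Program A final state: m=-19, n=9
Program B final state: m=1, n=11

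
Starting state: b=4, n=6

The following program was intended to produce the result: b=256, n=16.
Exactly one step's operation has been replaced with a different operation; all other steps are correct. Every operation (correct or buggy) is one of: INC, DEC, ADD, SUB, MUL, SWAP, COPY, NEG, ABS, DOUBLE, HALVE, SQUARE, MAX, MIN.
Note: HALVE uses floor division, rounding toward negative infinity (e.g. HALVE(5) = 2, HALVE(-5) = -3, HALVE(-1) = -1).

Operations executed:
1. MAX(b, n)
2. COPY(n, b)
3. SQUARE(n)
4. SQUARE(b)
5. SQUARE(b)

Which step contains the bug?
Step 1

Trace with buggy code:
Initial: b=4, n=6
After step 1: b=6, n=6
After step 2: b=6, n=6
After step 3: b=6, n=36
After step 4: b=36, n=36
After step 5: b=1296, n=36
Actual final b=1296, n=36 ≠ expected b=256, n=16.
Step 1 is the only position where a single-operation replacement can produce the expected result.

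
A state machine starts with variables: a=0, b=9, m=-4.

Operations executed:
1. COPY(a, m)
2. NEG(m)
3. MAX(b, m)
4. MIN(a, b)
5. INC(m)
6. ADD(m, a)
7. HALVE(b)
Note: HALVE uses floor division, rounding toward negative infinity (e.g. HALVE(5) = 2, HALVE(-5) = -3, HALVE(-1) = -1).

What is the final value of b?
b = 4

Tracing execution:
Step 1: COPY(a, m) → b = 9
Step 2: NEG(m) → b = 9
Step 3: MAX(b, m) → b = 9
Step 4: MIN(a, b) → b = 9
Step 5: INC(m) → b = 9
Step 6: ADD(m, a) → b = 9
Step 7: HALVE(b) → b = 4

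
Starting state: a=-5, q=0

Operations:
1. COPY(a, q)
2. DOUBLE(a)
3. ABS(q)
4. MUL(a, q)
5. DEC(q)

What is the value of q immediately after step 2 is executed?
q = 0

Tracing q through execution:
Initial: q = 0
After step 1 (COPY(a, q)): q = 0
After step 2 (DOUBLE(a)): q = 0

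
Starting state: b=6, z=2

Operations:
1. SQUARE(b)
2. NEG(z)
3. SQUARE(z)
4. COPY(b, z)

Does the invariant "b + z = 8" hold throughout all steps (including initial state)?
No, violated after step 1

The invariant is violated after step 1.

State at each step:
Initial: b=6, z=2
After step 1: b=36, z=2
After step 2: b=36, z=-2
After step 3: b=36, z=4
After step 4: b=4, z=4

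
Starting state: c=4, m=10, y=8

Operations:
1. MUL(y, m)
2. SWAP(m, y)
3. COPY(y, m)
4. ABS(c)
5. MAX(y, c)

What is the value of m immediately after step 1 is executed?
m = 10

Tracing m through execution:
Initial: m = 10
After step 1 (MUL(y, m)): m = 10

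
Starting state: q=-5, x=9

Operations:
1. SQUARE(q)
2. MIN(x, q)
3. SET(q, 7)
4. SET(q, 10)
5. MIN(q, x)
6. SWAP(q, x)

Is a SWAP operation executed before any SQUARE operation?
No

First SWAP: step 6
First SQUARE: step 1
Since 6 > 1, SQUARE comes first.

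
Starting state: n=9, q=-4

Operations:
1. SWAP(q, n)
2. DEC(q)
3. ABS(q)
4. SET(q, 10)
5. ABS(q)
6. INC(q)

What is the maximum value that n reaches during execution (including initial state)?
9

Values of n at each step:
Initial: n = 9 ← maximum
After step 1: n = -4
After step 2: n = -4
After step 3: n = -4
After step 4: n = -4
After step 5: n = -4
After step 6: n = -4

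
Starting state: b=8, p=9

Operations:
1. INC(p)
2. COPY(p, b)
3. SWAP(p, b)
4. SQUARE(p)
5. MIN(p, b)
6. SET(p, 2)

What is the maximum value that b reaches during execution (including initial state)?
8

Values of b at each step:
Initial: b = 8 ← maximum
After step 1: b = 8
After step 2: b = 8
After step 3: b = 8
After step 4: b = 8
After step 5: b = 8
After step 6: b = 8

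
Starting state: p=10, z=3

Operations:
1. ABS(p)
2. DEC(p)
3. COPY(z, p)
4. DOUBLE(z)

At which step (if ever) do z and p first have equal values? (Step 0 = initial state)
Step 3

z and p first become equal after step 3.

Comparing values at each step:
Initial: z=3, p=10
After step 1: z=3, p=10
After step 2: z=3, p=9
After step 3: z=9, p=9 ← equal!
After step 4: z=18, p=9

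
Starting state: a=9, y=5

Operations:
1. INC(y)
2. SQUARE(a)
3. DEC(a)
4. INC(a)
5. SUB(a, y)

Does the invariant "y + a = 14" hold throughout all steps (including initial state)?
No, violated after step 1

The invariant is violated after step 1.

State at each step:
Initial: a=9, y=5
After step 1: a=9, y=6
After step 2: a=81, y=6
After step 3: a=80, y=6
After step 4: a=81, y=6
After step 5: a=75, y=6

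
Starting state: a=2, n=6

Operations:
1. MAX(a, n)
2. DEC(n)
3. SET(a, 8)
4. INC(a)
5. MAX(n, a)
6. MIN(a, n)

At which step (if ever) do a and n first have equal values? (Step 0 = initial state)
Step 1

a and n first become equal after step 1.

Comparing values at each step:
Initial: a=2, n=6
After step 1: a=6, n=6 ← equal!
After step 2: a=6, n=5
After step 3: a=8, n=5
After step 4: a=9, n=5
After step 5: a=9, n=9 ← equal!
After step 6: a=9, n=9 ← equal!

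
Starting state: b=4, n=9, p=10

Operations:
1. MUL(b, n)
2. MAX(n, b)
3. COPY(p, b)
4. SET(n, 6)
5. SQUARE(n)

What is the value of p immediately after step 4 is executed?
p = 36

Tracing p through execution:
Initial: p = 10
After step 1 (MUL(b, n)): p = 10
After step 2 (MAX(n, b)): p = 10
After step 3 (COPY(p, b)): p = 36
After step 4 (SET(n, 6)): p = 36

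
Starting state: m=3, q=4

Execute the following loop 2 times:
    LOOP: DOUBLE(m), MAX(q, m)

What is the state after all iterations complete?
m=12, q=12

Iteration trace:
Start: m=3, q=4
After iteration 1: m=6, q=6
After iteration 2: m=12, q=12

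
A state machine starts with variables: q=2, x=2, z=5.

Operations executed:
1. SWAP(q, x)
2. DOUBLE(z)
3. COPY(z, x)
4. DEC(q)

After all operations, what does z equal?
z = 2

Tracing execution:
Step 1: SWAP(q, x) → z = 5
Step 2: DOUBLE(z) → z = 10
Step 3: COPY(z, x) → z = 2
Step 4: DEC(q) → z = 2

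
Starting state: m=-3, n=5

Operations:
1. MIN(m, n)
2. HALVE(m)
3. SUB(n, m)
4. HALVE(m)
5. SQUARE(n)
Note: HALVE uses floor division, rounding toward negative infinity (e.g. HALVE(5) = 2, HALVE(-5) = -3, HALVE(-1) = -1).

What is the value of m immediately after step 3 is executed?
m = -2

Tracing m through execution:
Initial: m = -3
After step 1 (MIN(m, n)): m = -3
After step 2 (HALVE(m)): m = -2
After step 3 (SUB(n, m)): m = -2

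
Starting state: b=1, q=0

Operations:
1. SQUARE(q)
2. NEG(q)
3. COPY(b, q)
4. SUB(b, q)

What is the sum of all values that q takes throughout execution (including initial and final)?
0

Values of q at each step:
Initial: q = 0
After step 1: q = 0
After step 2: q = 0
After step 3: q = 0
After step 4: q = 0
Sum = 0 + 0 + 0 + 0 + 0 = 0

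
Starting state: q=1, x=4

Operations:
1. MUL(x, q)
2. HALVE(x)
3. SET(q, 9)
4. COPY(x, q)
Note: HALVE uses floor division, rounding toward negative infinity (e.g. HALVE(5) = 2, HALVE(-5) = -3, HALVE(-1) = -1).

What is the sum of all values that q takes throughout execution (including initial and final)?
21

Values of q at each step:
Initial: q = 1
After step 1: q = 1
After step 2: q = 1
After step 3: q = 9
After step 4: q = 9
Sum = 1 + 1 + 1 + 9 + 9 = 21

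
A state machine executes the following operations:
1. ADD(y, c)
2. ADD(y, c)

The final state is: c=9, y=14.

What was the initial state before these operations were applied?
c=9, y=-4

Working backwards:
Final state: c=9, y=14
Before step 2 (ADD(y, c)): c=9, y=5
Before step 1 (ADD(y, c)): c=9, y=-4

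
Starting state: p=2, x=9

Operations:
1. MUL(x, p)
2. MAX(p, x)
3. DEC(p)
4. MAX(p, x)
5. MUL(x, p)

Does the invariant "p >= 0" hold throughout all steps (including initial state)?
Yes

The invariant holds at every step.

State at each step:
Initial: p=2, x=9
After step 1: p=2, x=18
After step 2: p=18, x=18
After step 3: p=17, x=18
After step 4: p=18, x=18
After step 5: p=18, x=324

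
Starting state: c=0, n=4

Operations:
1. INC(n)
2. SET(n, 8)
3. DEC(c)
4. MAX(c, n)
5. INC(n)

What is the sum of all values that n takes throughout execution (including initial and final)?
42

Values of n at each step:
Initial: n = 4
After step 1: n = 5
After step 2: n = 8
After step 3: n = 8
After step 4: n = 8
After step 5: n = 9
Sum = 4 + 5 + 8 + 8 + 8 + 9 = 42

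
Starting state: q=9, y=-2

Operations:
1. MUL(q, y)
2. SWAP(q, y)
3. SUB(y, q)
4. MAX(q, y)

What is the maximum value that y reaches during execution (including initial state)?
-2

Values of y at each step:
Initial: y = -2 ← maximum
After step 1: y = -2
After step 2: y = -18
After step 3: y = -16
After step 4: y = -16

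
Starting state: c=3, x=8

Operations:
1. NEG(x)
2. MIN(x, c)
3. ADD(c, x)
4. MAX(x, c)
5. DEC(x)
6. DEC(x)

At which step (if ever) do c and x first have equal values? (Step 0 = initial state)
Step 4

c and x first become equal after step 4.

Comparing values at each step:
Initial: c=3, x=8
After step 1: c=3, x=-8
After step 2: c=3, x=-8
After step 3: c=-5, x=-8
After step 4: c=-5, x=-5 ← equal!
After step 5: c=-5, x=-6
After step 6: c=-5, x=-7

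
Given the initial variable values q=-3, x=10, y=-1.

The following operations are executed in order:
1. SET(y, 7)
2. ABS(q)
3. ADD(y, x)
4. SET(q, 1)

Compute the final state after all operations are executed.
{q: 1, x: 10, y: 17}

Step-by-step execution:
Initial: q=-3, x=10, y=-1
After step 1 (SET(y, 7)): q=-3, x=10, y=7
After step 2 (ABS(q)): q=3, x=10, y=7
After step 3 (ADD(y, x)): q=3, x=10, y=17
After step 4 (SET(q, 1)): q=1, x=10, y=17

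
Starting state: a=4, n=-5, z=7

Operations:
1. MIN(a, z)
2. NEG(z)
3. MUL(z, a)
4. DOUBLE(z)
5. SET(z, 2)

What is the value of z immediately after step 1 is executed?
z = 7

Tracing z through execution:
Initial: z = 7
After step 1 (MIN(a, z)): z = 7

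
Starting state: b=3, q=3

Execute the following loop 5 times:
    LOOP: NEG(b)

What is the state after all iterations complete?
b=-3, q=3

Iteration trace:
Start: b=3, q=3
After iteration 1: b=-3, q=3
After iteration 2: b=3, q=3
After iteration 3: b=-3, q=3
After iteration 4: b=3, q=3
After iteration 5: b=-3, q=3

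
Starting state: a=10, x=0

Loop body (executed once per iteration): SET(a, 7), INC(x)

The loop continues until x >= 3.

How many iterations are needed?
3

Tracing iterations:
Initial: a=10, x=0
After iteration 1: a=7, x=1
After iteration 2: a=7, x=2
After iteration 3: a=7, x=3
x >= 3 now holds, so the loop exits after 3 iterations.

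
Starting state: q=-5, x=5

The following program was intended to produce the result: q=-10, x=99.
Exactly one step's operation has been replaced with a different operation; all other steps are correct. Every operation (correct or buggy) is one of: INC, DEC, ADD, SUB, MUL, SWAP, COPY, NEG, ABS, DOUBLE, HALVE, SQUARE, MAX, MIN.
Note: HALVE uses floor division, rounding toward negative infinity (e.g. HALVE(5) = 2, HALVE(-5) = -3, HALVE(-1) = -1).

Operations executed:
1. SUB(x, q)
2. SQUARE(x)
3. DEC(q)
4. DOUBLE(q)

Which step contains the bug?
Step 3

Trace with buggy code:
Initial: q=-5, x=5
After step 1: q=-5, x=10
After step 2: q=-5, x=100
After step 3: q=-6, x=100
After step 4: q=-12, x=100
Actual final q=-12, x=100 ≠ expected q=-10, x=99.
Step 3 is the only position where a single-operation replacement can produce the expected result.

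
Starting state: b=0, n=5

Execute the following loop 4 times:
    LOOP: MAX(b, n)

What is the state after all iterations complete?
b=5, n=5

Iteration trace:
Start: b=0, n=5
After iteration 1: b=5, n=5
After iteration 2: b=5, n=5
After iteration 3: b=5, n=5
After iteration 4: b=5, n=5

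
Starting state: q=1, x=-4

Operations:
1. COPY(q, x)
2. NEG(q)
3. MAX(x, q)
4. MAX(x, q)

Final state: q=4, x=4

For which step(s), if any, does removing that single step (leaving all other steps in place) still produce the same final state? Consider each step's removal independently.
Step(s) 3, 4

Testing removal of each single step:
Without step 1: final = q=-1, x=-1 (different)
Without step 2: final = q=-4, x=-4 (different)
Without step 3: final = q=4, x=4 (same)
Without step 4: final = q=4, x=4 (same)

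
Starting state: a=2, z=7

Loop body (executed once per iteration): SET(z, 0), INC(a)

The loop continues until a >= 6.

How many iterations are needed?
4

Tracing iterations:
Initial: a=2, z=7
After iteration 1: a=3, z=0
After iteration 2: a=4, z=0
After iteration 3: a=5, z=0
After iteration 4: a=6, z=0
a >= 6 now holds, so the loop exits after 4 iterations.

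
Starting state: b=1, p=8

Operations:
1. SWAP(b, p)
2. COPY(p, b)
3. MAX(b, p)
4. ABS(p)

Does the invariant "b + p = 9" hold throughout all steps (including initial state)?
No, violated after step 2

The invariant is violated after step 2.

State at each step:
Initial: b=1, p=8
After step 1: b=8, p=1
After step 2: b=8, p=8
After step 3: b=8, p=8
After step 4: b=8, p=8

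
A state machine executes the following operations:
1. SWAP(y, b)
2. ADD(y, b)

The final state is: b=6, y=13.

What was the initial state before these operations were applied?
b=7, y=6

Working backwards:
Final state: b=6, y=13
Before step 2 (ADD(y, b)): b=6, y=7
Before step 1 (SWAP(y, b)): b=7, y=6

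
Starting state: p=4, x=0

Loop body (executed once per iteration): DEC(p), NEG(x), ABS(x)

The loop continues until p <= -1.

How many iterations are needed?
5

Tracing iterations:
Initial: p=4, x=0
After iteration 1: p=3, x=0
After iteration 2: p=2, x=0
After iteration 3: p=1, x=0
After iteration 4: p=0, x=0
After iteration 5: p=-1, x=0
p <= -1 now holds, so the loop exits after 5 iterations.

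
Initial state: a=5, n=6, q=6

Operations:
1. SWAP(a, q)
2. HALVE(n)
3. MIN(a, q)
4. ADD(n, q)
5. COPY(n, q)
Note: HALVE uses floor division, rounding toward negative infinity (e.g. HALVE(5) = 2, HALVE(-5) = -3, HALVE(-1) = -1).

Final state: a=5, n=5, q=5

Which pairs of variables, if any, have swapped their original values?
None

Comparing initial and final values:
n: 6 → 5
q: 6 → 5
a: 5 → 5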